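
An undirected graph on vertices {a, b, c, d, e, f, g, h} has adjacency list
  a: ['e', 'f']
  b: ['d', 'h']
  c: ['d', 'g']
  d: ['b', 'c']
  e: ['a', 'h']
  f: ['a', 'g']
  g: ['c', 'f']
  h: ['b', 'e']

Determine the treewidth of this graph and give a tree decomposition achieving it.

Treewidth 2.
One optimal decomposition is:
Bags: B1 = {a, f, g}  B2 = {a, e, g}  B3 = {e, g, h}  B4 = {b, g, h}  B5 = {b, d, g}  B6 = {c, d, g}
Tree: B1–B2, B2–B3, B3–B4, B4–B5, B5–B6

The largest bag has 3 vertices, giving width 2; this decomposition certifies tw(G) ≤ 2. For the lower bound, G contains the cycle g–f–a–e–h–b–d–c–g, so G is not a forest; only forests have treewidth ≤ 1, hence tw(G) ≥ 2. Therefore the treewidth is 2.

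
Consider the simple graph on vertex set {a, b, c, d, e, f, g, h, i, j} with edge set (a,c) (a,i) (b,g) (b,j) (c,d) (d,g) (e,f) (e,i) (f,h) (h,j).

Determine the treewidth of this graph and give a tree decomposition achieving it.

Each bag holds 3 vertices, so the decomposition has width 2, which upper-bounds the treewidth. For the lower bound, G contains the cycle b–g–d–c–a–i–e–f–h–j–b, so G is not a forest; only forests have treewidth ≤ 1, hence tw(G) ≥ 2. Hence tw(G) = 2 exactly.

Treewidth 2.
One such decomposition:
Bags: B1 = {b, d, g}  B2 = {b, c, d}  B3 = {a, b, c}  B4 = {a, b, i}  B5 = {b, e, i}  B6 = {b, e, f}  B7 = {b, f, h}  B8 = {b, h, j}
Tree: B1–B2, B2–B3, B3–B4, B4–B5, B5–B6, B6–B7, B7–B8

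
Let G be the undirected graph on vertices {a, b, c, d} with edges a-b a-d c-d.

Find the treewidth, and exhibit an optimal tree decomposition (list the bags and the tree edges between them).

The largest bag has 2 vertices, giving width 1; this decomposition certifies tw(G) ≤ 1. Any graph with an edge has treewidth ≥ 1, and G has the edge b–a. The upper and lower bounds meet at 1, so that is the treewidth.

Treewidth 1.
One such decomposition:
Bags: B1 = {a, b}  B2 = {a, d}  B3 = {c, d}
Tree: B1–B2, B2–B3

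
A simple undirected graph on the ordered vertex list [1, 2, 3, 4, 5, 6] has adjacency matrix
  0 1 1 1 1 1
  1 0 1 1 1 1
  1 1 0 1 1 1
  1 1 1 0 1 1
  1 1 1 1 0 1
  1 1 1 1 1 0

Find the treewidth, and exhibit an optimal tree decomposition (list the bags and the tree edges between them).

Treewidth 5.
Bags: B1 = {1, 2, 3, 4, 5, 6}
Tree: (single bag)

A single bag containing all 6 vertices is trivially a valid decomposition of width 5. For the lower bound, the 6 vertices {1, 2, 3, 4, 5, 6} are pairwise adjacent, and any tree decomposition puts a clique entirely inside one bag — forcing width ≥ 5. Therefore the treewidth is 5.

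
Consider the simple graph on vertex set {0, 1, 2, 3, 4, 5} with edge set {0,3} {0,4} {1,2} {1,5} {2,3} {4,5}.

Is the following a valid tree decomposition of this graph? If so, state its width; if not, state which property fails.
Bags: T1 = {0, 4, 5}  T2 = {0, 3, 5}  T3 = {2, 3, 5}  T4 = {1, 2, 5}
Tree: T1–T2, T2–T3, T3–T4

Vertex coverage: the bags together contain {0, 1, 2, 3, 4, 5}, the full vertex set. Edge coverage: each edge of G has both endpoints in at least one bag. Running intersection: for every vertex, the bags containing it form a connected subtree. All three properties hold, so this is a valid tree decomposition of width max|bag| − 1 = 2, and hence tw(G) ≤ 2.

Yes; width 2.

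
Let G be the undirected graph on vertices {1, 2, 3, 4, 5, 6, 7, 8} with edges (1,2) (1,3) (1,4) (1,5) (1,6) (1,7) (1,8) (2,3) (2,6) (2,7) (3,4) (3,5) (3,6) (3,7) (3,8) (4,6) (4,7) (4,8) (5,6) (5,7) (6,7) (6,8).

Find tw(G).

4

A width-4 tree decomposition is:
Bags: B1 = {1, 3, 4, 6, 7}  B2 = {1, 3, 4, 6, 8}  B3 = {1, 3, 5, 6, 7}  B4 = {1, 2, 3, 6, 7}
Tree: B1–B2, B1–B3, B1–B4
Every bag has size at most 5, so the width is 5 − 1 = 4 and tw(G) ≤ 4. Conversely, {1, 3, 4, 6, 8} is a clique of size 5, and the vertices of any clique must share a bag in every tree decomposition; so some bag has ≥ 5 vertices and tw(G) ≥ 4. Combining the bounds, tw(G) = 4.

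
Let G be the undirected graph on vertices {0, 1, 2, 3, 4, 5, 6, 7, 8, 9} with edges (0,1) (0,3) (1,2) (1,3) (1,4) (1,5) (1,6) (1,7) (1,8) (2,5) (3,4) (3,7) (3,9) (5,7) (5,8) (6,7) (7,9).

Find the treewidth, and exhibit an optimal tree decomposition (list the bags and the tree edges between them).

The largest bag has 3 vertices, giving width 2; this decomposition certifies tw(G) ≤ 2. On the other hand G contains the 3-clique {1, 2, 5}. A clique must lie in a single bag of any decomposition, so no decomposition can have width below 2. Hence tw(G) = 2 exactly.

Treewidth 2.
One optimal decomposition is:
Bags: B1 = {1, 3, 4}  B2 = {1, 3, 7}  B3 = {0, 1, 3}  B4 = {1, 5, 7}  B5 = {1, 5, 8}  B6 = {1, 6, 7}  B7 = {1, 2, 5}  B8 = {3, 7, 9}
Tree: B1–B2, B1–B3, B2–B4, B4–B5, B2–B6, B5–B7, B2–B8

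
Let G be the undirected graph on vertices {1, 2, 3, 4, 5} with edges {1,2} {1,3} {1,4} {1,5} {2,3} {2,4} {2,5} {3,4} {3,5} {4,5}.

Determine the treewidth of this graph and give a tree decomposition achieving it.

A single bag containing all 5 vertices is trivially a valid decomposition of width 4. For the lower bound, the 5 vertices {1, 2, 3, 4, 5} are pairwise adjacent, and any tree decomposition puts a clique entirely inside one bag — forcing width ≥ 4. Combining the bounds, tw(G) = 4.

Treewidth 4.
One such decomposition:
Bags: B1 = {1, 2, 3, 4, 5}
Tree: (single bag)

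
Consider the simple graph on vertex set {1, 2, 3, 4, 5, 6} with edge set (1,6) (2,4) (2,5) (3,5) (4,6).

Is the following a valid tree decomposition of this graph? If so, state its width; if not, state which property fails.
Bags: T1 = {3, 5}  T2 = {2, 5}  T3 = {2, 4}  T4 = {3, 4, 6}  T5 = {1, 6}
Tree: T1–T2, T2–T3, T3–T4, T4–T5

No — bags containing vertex 3 are not connected in the tree.

A tree decomposition must satisfy three properties: every vertex lies in some bag; for every edge, both endpoints lie together in some bag; and for every vertex, the bags containing it form a connected subtree. Here bags containing vertex 3 are not connected in the tree, so the decomposition is invalid.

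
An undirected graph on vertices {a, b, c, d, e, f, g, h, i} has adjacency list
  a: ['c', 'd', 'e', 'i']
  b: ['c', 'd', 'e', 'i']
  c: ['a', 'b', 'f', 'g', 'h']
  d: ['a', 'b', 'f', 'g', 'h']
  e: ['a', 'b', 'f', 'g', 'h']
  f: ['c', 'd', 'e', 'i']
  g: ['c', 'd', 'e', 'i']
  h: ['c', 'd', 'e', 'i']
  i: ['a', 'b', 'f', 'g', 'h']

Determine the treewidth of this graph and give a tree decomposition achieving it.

Treewidth 4.
Bags: B1 = {b, c, d, e, i}  B2 = {c, d, e, f, i}  B3 = {a, c, d, e, i}  B4 = {c, d, e, h, i}  B5 = {c, d, e, g, i}
Tree: B1–B2, B2–B3, B3–B4, B4–B5

Every bag has size at most 5, so the width is 5 − 1 = 4 and tw(G) ≤ 4. For the lower bound: the 5 vertex sets {b,i}, {d,f}, {a,e}, {c}, {h} are disjoint, each induces a connected subgraph, and every pair is joined by at least one edge of G. Contracting each set to a single vertex therefore yields K_{5} as a minor, and since treewidth is minor-monotone, tw(G) ≥ tw(K_{5}) = 4. Combining the bounds, tw(G) = 4.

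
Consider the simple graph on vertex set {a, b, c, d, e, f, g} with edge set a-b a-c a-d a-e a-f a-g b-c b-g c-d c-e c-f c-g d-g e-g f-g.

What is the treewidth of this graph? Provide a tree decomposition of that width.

Treewidth 3.
One such decomposition:
Bags: B1 = {a, b, c, g}  B2 = {a, c, f, g}  B3 = {a, c, d, g}  B4 = {a, c, e, g}
Tree: B1–B2, B1–B3, B3–B4

Each bag holds 4 vertices, so the decomposition has width 3, which upper-bounds the treewidth. For the lower bound, the 4 vertices {a, c, d, g} are pairwise adjacent, and any tree decomposition puts a clique entirely inside one bag — forcing width ≥ 3. Combining the bounds, tw(G) = 3.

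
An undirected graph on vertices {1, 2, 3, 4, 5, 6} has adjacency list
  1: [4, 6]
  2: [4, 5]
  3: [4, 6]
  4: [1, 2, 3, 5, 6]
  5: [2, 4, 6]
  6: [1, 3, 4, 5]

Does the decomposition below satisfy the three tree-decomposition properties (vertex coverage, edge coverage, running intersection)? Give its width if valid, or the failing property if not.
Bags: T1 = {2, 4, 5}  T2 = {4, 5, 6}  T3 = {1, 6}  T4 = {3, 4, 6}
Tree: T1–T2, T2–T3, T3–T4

A tree decomposition must satisfy three properties: every vertex lies in some bag; for every edge, both endpoints lie together in some bag; and for every vertex, the bags containing it form a connected subtree. Here edge (4,1) lies in no bag, so the decomposition is invalid.

No — edge (4,1) lies in no bag.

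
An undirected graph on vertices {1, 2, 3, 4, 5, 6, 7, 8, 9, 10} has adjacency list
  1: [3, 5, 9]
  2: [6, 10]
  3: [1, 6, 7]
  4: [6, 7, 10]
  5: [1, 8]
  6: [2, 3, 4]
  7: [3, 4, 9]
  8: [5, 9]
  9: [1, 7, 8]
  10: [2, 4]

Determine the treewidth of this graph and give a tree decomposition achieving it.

Treewidth 2.
Bags: B1 = {2, 4, 10}  B2 = {2, 4, 6}  B3 = {4, 6, 7}  B4 = {3, 6, 7}  B5 = {3, 7, 9}  B6 = {1, 3, 9}  B7 = {1, 8, 9}  B8 = {1, 5, 8}
Tree: B1–B2, B2–B3, B3–B4, B4–B5, B5–B6, B6–B7, B7–B8

Every bag has size at most 3, so the width is 3 − 1 = 2 and tw(G) ≤ 2. Since 10–2–6–4–10 is a cycle in G, G is not acyclic. Forests are exactly the graphs of treewidth ≤ 1, so tw(G) ≥ 2. Hence tw(G) = 2 exactly.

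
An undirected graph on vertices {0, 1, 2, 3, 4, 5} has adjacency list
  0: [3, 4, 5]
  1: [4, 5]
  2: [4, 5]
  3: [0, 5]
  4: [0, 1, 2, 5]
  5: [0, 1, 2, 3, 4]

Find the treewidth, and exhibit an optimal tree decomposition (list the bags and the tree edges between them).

Treewidth 2.
One such decomposition:
Bags: B1 = {2, 4, 5}  B2 = {0, 4, 5}  B3 = {0, 3, 5}  B4 = {1, 4, 5}
Tree: B1–B2, B2–B3, B1–B4

Every bag has size at most 3, so the width is 3 − 1 = 2 and tw(G) ≤ 2. On the other hand G contains the 3-clique {0, 3, 5}. A clique must lie in a single bag of any decomposition, so no decomposition can have width below 2. Therefore the treewidth is 2.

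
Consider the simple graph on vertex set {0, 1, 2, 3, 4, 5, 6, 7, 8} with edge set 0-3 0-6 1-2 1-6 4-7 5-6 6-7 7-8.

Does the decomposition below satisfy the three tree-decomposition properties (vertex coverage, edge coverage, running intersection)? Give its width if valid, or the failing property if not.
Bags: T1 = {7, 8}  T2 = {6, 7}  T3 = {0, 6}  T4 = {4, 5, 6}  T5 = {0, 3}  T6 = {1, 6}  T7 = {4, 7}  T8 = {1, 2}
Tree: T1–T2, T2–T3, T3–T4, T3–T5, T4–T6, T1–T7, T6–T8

A tree decomposition must satisfy three properties: every vertex lies in some bag; for every edge, both endpoints lie together in some bag; and for every vertex, the bags containing it form a connected subtree. Here bags containing vertex 4 are not connected in the tree, so the decomposition is invalid.

No — bags containing vertex 4 are not connected in the tree.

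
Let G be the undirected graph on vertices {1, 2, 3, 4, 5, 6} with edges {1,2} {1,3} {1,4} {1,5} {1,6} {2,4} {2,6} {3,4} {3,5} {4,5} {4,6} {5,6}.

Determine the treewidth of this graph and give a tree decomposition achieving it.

Treewidth 3.
Bags: B1 = {1, 3, 4, 5}  B2 = {1, 4, 5, 6}  B3 = {1, 2, 4, 6}
Tree: B1–B2, B2–B3

Every bag has size at most 4, so the width is 4 − 1 = 3 and tw(G) ≤ 3. On the other hand G contains the 4-clique {1, 2, 4, 6}. A clique must lie in a single bag of any decomposition, so no decomposition can have width below 3. Therefore the treewidth is 3.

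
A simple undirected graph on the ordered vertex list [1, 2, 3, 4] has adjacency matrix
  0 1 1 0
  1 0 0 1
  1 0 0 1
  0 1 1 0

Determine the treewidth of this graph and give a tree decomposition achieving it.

Every bag has size at most 3, so the width is 3 − 1 = 2 and tw(G) ≤ 2. The edges 4–2–1–3–4 form a cycle, so G is not a tree and its treewidth is at least 2. The upper and lower bounds meet at 2, so that is the treewidth.

Treewidth 2.
Bags: B1 = {1, 2, 4}  B2 = {1, 3, 4}
Tree: B1–B2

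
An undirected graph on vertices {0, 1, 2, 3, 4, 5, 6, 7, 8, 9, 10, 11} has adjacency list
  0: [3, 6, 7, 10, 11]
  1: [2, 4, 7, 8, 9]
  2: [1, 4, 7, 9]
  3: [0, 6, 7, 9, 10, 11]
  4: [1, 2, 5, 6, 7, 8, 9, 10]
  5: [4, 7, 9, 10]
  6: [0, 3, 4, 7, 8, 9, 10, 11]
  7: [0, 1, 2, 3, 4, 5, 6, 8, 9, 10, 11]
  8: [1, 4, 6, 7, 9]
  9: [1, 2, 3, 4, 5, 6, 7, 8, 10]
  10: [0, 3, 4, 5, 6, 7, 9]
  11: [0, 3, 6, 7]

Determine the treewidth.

A width-4 tree decomposition is:
Bags: B1 = {4, 6, 7, 9, 10}  B2 = {4, 6, 7, 8, 9}  B3 = {1, 4, 7, 8, 9}  B4 = {3, 6, 7, 9, 10}  B5 = {0, 3, 6, 7, 10}  B6 = {1, 2, 4, 7, 9}  B7 = {4, 5, 7, 9, 10}  B8 = {0, 3, 6, 7, 11}
Tree: B1–B2, B2–B3, B1–B4, B4–B5, B3–B6, B1–B7, B5–B8
Each bag holds 5 vertices, so the decomposition has width 4, which upper-bounds the treewidth. On the other hand G contains the 5-clique {0, 3, 6, 7, 10}. A clique must lie in a single bag of any decomposition, so no decomposition can have width below 4. Combining the bounds, tw(G) = 4.

4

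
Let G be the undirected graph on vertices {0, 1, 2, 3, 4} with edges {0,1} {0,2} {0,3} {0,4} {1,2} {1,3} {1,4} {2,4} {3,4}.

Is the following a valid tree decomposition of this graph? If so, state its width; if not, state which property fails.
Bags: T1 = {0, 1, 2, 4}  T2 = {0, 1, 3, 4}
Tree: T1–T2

Yes; width 3.

Vertex coverage: the bags together contain {0, 1, 2, 3, 4}, the full vertex set. Edge coverage: each edge of G has both endpoints in at least one bag. Running intersection: for every vertex, the bags containing it form a connected subtree. All three properties hold, so this is a valid tree decomposition of width max|bag| − 1 = 3, and hence tw(G) ≤ 3.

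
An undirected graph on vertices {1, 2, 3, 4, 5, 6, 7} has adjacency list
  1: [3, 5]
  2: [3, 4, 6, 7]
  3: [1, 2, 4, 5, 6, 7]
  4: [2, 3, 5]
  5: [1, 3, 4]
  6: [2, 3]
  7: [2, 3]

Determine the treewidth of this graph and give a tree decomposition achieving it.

Treewidth 2.
One such decomposition:
Bags: B1 = {2, 3, 4}  B2 = {3, 4, 5}  B3 = {2, 3, 6}  B4 = {1, 3, 5}  B5 = {2, 3, 7}
Tree: B1–B2, B1–B3, B2–B4, B1–B5

Every bag has size at most 3, so the width is 3 − 1 = 2 and tw(G) ≤ 2. On the other hand G contains the 3-clique {1, 3, 5}. A clique must lie in a single bag of any decomposition, so no decomposition can have width below 2. Therefore the treewidth is 2.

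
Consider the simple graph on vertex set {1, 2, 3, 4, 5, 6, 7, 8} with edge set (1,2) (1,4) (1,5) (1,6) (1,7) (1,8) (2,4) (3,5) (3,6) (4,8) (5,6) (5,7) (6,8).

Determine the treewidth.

A width-2 tree decomposition is:
Bags: B1 = {1, 5, 6}  B2 = {1, 6, 8}  B3 = {3, 5, 6}  B4 = {1, 4, 8}  B5 = {1, 2, 4}  B6 = {1, 5, 7}
Tree: B1–B2, B1–B3, B2–B4, B4–B5, B1–B6
Each bag holds 3 vertices, so the decomposition has width 2, which upper-bounds the treewidth. Conversely, {1, 4, 8} is a clique of size 3, and the vertices of any clique must share a bag in every tree decomposition; so some bag has ≥ 3 vertices and tw(G) ≥ 2. Therefore the treewidth is 2.

2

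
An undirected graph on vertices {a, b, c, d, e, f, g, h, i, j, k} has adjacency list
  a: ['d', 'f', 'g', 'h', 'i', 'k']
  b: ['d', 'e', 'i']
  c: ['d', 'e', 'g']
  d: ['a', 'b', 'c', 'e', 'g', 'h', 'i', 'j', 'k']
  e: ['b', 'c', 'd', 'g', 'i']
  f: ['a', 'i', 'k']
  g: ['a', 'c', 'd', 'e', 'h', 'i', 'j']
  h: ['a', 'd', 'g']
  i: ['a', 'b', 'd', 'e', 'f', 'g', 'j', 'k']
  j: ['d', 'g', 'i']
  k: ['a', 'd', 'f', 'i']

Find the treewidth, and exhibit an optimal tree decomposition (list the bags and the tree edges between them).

Treewidth 3.
One optimal decomposition is:
Bags: B1 = {d, e, g, i}  B2 = {d, g, i, j}  B3 = {b, d, e, i}  B4 = {a, d, g, i}  B5 = {a, d, g, h}  B6 = {a, d, i, k}  B7 = {a, f, i, k}  B8 = {c, d, e, g}
Tree: B1–B2, B1–B3, B1–B4, B4–B5, B4–B6, B6–B7, B1–B8

Each bag holds 4 vertices, so the decomposition has width 3, which upper-bounds the treewidth. On the other hand G contains the 4-clique {a, d, g, h}. A clique must lie in a single bag of any decomposition, so no decomposition can have width below 3. Combining the bounds, tw(G) = 3.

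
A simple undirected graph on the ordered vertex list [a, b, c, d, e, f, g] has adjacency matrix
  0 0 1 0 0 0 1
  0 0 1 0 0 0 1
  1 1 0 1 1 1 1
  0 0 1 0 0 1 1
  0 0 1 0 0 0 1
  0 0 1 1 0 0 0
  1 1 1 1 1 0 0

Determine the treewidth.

2

A width-2 tree decomposition is:
Bags: B1 = {a, c, g}  B2 = {b, c, g}  B3 = {c, d, g}  B4 = {c, d, f}  B5 = {c, e, g}
Tree: B1–B2, B1–B3, B3–B4, B2–B5
Every bag has size at most 3, so the width is 3 − 1 = 2 and tw(G) ≤ 2. Conversely, {c, d, g} is a clique of size 3, and the vertices of any clique must share a bag in every tree decomposition; so some bag has ≥ 3 vertices and tw(G) ≥ 2. Therefore the treewidth is 2.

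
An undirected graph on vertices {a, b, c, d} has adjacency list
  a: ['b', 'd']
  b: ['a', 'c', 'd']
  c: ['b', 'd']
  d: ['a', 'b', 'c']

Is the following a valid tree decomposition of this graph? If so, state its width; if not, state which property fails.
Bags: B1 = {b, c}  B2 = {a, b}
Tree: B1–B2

A tree decomposition must satisfy three properties: every vertex lies in some bag; for every edge, both endpoints lie together in some bag; and for every vertex, the bags containing it form a connected subtree. Here vertex d appears in no bag, so the decomposition is invalid.

No — vertex d appears in no bag.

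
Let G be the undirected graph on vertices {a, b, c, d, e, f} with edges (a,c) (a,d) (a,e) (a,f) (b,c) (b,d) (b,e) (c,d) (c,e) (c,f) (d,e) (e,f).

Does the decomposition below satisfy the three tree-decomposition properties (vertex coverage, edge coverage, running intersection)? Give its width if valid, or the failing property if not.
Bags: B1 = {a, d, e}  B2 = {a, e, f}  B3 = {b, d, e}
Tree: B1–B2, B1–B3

No — vertex c appears in no bag.

A tree decomposition must satisfy three properties: every vertex lies in some bag; for every edge, both endpoints lie together in some bag; and for every vertex, the bags containing it form a connected subtree. Here vertex c appears in no bag, so the decomposition is invalid.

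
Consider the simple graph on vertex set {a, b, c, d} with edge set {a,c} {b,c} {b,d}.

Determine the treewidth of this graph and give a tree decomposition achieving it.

Treewidth 1.
One optimal decomposition is:
Bags: B1 = {a, c}  B2 = {b, c}  B3 = {b, d}
Tree: B1–B2, B2–B3

Each bag holds 2 vertices, so the decomposition has width 1, which upper-bounds the treewidth. G has an edge, so its treewidth is at least 1. Hence tw(G) = 1 exactly.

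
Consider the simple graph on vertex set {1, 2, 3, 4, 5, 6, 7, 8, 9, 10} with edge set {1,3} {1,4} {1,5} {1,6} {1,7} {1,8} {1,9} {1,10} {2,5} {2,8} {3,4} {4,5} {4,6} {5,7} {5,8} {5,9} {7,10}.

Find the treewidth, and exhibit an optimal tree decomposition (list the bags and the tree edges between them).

Each bag holds 3 vertices, so the decomposition has width 2, which upper-bounds the treewidth. On the other hand G contains the 3-clique {1, 7, 10}. A clique must lie in a single bag of any decomposition, so no decomposition can have width below 2. The upper and lower bounds meet at 2, so that is the treewidth.

Treewidth 2.
Bags: B1 = {2, 5, 8}  B2 = {1, 5, 8}  B3 = {1, 5, 9}  B4 = {1, 4, 5}  B5 = {1, 5, 7}  B6 = {1, 7, 10}  B7 = {1, 4, 6}  B8 = {1, 3, 4}
Tree: B1–B2, B2–B3, B2–B4, B4–B5, B5–B6, B4–B7, B4–B8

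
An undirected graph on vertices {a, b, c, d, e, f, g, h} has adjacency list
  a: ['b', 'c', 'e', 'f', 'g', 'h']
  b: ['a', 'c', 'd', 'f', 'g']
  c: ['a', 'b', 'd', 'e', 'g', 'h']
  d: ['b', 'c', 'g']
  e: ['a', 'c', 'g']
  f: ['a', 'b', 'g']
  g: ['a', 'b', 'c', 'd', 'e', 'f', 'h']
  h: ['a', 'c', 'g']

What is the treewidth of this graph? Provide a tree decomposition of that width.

Treewidth 3.
One optimal decomposition is:
Bags: B1 = {a, b, c, g}  B2 = {b, c, d, g}  B3 = {a, c, g, h}  B4 = {a, c, e, g}  B5 = {a, b, f, g}
Tree: B1–B2, B1–B3, B3–B4, B1–B5

The largest bag has 4 vertices, giving width 3; this decomposition certifies tw(G) ≤ 3. Conversely, {b, c, d, g} is a clique of size 4, and the vertices of any clique must share a bag in every tree decomposition; so some bag has ≥ 4 vertices and tw(G) ≥ 3. Hence tw(G) = 3 exactly.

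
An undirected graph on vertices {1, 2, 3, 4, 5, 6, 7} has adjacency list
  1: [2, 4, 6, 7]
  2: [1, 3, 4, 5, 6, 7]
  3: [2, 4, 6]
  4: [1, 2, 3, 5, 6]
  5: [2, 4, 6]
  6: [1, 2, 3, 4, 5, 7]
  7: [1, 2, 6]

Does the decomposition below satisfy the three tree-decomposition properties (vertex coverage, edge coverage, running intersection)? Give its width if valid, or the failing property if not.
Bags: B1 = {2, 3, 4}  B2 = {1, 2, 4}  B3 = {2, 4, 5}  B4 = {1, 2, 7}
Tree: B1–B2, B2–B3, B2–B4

No — vertex 6 appears in no bag.

A tree decomposition must satisfy three properties: every vertex lies in some bag; for every edge, both endpoints lie together in some bag; and for every vertex, the bags containing it form a connected subtree. Here vertex 6 appears in no bag, so the decomposition is invalid.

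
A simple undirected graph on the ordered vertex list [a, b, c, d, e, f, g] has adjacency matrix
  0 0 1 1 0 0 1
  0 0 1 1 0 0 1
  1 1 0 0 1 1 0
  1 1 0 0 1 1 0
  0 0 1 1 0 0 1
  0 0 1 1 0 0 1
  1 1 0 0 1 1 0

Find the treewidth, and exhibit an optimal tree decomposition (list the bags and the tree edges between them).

Every bag has size at most 4, so the width is 4 − 1 = 3 and tw(G) ≤ 3. For the lower bound: the 4 vertex sets {a,d}, {b,c}, {g}, {e} are disjoint, each induces a connected subgraph, and every pair is joined by at least one edge of G. Contracting each set to a single vertex therefore yields K_{4} as a minor, and since treewidth is minor-monotone, tw(G) ≥ tw(K_{4}) = 3. The upper and lower bounds meet at 3, so that is the treewidth.

Treewidth 3.
One optimal decomposition is:
Bags: B1 = {a, c, d, g}  B2 = {b, c, d, g}  B3 = {c, d, e, g}  B4 = {c, d, f, g}
Tree: B1–B2, B2–B3, B3–B4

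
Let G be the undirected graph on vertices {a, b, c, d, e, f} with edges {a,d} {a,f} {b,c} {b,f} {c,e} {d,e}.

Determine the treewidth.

2

A width-2 tree decomposition is:
Bags: B1 = {a, d, f}  B2 = {b, d, f}  B3 = {b, c, d}  B4 = {c, d, e}
Tree: B1–B2, B2–B3, B3–B4
Every bag has size at most 3, so the width is 3 − 1 = 2 and tw(G) ≤ 2. Since d–a–f–b–c–e–d is a cycle in G, G is not acyclic. Forests are exactly the graphs of treewidth ≤ 1, so tw(G) ≥ 2. Hence tw(G) = 2 exactly.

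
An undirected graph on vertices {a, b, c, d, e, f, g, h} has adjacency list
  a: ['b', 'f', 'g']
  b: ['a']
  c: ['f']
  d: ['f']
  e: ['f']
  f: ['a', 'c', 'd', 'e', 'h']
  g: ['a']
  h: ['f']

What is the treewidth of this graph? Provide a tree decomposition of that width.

Treewidth 1.
Bags: B1 = {e, f}  B2 = {a, f}  B3 = {a, g}  B4 = {a, b}  B5 = {d, f}  B6 = {f, h}  B7 = {c, f}
Tree: B1–B2, B2–B3, B3–B4, B2–B5, B5–B6, B1–B7

The largest bag has 2 vertices, giving width 1; this decomposition certifies tw(G) ≤ 1. G has an edge, so its treewidth is at least 1. Hence tw(G) = 1 exactly.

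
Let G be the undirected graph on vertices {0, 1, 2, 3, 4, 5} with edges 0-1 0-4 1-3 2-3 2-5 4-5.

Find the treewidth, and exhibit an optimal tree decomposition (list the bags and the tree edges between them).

Every bag has size at most 3, so the width is 3 − 1 = 2 and tw(G) ≤ 2. Since 4–0–1–3–2–5–4 is a cycle in G, G is not acyclic. Forests are exactly the graphs of treewidth ≤ 1, so tw(G) ≥ 2. Hence tw(G) = 2 exactly.

Treewidth 2.
One optimal decomposition is:
Bags: B1 = {0, 1, 4}  B2 = {1, 3, 4}  B3 = {2, 3, 4}  B4 = {2, 4, 5}
Tree: B1–B2, B2–B3, B3–B4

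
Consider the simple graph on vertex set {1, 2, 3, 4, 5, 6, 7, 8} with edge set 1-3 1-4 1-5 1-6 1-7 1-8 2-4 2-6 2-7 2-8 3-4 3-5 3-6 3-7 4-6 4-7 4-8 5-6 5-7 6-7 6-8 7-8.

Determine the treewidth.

4

A width-4 tree decomposition is:
Bags: B1 = {1, 3, 4, 6, 7}  B2 = {1, 4, 6, 7, 8}  B3 = {1, 3, 5, 6, 7}  B4 = {2, 4, 6, 7, 8}
Tree: B1–B2, B1–B3, B2–B4
The largest bag has 5 vertices, giving width 4; this decomposition certifies tw(G) ≤ 4. On the other hand G contains the 5-clique {1, 4, 6, 7, 8}. A clique must lie in a single bag of any decomposition, so no decomposition can have width below 4. Combining the bounds, tw(G) = 4.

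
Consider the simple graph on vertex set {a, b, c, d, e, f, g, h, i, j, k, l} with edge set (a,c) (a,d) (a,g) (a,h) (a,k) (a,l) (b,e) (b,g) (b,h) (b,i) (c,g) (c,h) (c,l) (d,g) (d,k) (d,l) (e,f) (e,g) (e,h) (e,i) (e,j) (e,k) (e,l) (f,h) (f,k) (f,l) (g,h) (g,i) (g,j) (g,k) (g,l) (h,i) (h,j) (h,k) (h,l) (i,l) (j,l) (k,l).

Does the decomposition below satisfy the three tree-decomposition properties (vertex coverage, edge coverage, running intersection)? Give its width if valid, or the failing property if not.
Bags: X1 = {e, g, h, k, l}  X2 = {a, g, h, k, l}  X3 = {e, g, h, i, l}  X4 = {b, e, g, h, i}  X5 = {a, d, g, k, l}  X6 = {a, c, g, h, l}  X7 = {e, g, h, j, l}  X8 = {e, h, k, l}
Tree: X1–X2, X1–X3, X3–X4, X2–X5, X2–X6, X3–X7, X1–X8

A tree decomposition must satisfy three properties: every vertex lies in some bag; for every edge, both endpoints lie together in some bag; and for every vertex, the bags containing it form a connected subtree. Here vertex f appears in no bag, so the decomposition is invalid.

No — vertex f appears in no bag.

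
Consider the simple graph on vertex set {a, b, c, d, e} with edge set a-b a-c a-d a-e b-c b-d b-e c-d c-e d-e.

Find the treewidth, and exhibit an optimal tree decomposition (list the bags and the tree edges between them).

With just one bag of size 5, the width is 5 − 1 = 4, so tw(G) ≤ 4. Conversely, {a, b, c, d, e} is a clique of size 5, and the vertices of any clique must share a bag in every tree decomposition; so some bag has ≥ 5 vertices and tw(G) ≥ 4. The upper and lower bounds meet at 4, so that is the treewidth.

Treewidth 4.
Bags: B1 = {a, b, c, d, e}
Tree: (single bag)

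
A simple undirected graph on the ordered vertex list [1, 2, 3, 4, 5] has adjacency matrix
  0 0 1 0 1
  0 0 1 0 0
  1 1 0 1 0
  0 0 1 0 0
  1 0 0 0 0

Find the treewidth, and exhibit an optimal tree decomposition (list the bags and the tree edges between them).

Every bag has size at most 2, so the width is 2 − 1 = 1 and tw(G) ≤ 1. Since G has at least one edge (e.g. 3–1), it is not an edgeless graph, so tw(G) ≥ 1. The upper and lower bounds meet at 1, so that is the treewidth.

Treewidth 1.
One such decomposition:
Bags: B1 = {1, 3}  B2 = {3, 4}  B3 = {1, 5}  B4 = {2, 3}
Tree: B1–B2, B1–B3, B2–B4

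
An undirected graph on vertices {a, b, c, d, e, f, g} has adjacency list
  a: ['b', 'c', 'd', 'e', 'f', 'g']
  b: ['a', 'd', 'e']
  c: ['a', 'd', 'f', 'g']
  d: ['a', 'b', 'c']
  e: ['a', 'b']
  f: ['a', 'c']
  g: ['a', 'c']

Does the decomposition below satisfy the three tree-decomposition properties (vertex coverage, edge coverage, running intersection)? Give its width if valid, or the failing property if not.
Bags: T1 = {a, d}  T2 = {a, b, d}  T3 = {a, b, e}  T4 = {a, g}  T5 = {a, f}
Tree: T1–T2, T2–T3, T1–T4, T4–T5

No — vertex c appears in no bag.

A tree decomposition must satisfy three properties: every vertex lies in some bag; for every edge, both endpoints lie together in some bag; and for every vertex, the bags containing it form a connected subtree. Here vertex c appears in no bag, so the decomposition is invalid.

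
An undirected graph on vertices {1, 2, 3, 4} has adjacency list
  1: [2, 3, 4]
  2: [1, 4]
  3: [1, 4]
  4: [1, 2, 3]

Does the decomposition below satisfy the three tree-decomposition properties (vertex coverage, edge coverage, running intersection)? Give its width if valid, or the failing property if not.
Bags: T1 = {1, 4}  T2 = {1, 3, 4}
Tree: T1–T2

No — vertex 2 appears in no bag.

A tree decomposition must satisfy three properties: every vertex lies in some bag; for every edge, both endpoints lie together in some bag; and for every vertex, the bags containing it form a connected subtree. Here vertex 2 appears in no bag, so the decomposition is invalid.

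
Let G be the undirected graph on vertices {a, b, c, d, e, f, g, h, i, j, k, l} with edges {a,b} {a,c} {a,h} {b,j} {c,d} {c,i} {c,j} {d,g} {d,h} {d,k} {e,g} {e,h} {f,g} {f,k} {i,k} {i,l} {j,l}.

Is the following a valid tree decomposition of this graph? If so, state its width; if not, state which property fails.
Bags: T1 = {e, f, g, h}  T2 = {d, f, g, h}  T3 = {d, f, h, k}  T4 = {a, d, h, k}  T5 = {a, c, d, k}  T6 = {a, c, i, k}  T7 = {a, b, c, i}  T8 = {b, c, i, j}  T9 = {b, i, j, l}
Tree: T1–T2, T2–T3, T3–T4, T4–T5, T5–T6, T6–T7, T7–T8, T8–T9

Yes; width 3.

Checking the three conditions: (i) the bags cover all of {a, b, c, d, e, f, g, h, i, j, k, l}; (ii) for each edge, some bag contains both endpoints; (iii) the bags containing any fixed vertex form a subtree. All hold, so the decomposition is valid with width 4 − 1 = 3.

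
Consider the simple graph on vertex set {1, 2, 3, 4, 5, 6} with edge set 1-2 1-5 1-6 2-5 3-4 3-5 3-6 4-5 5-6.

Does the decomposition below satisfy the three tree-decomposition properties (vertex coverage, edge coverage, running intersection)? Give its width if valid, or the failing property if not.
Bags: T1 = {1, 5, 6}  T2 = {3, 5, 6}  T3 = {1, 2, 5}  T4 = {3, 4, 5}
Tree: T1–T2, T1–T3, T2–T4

Vertex coverage: the bags together contain {1, 2, 3, 4, 5, 6}, the full vertex set. Edge coverage: each edge of G has both endpoints in at least one bag. Running intersection: for every vertex, the bags containing it form a connected subtree. All three properties hold, so this is a valid tree decomposition of width max|bag| − 1 = 2, and hence tw(G) ≤ 2.

Yes; width 2.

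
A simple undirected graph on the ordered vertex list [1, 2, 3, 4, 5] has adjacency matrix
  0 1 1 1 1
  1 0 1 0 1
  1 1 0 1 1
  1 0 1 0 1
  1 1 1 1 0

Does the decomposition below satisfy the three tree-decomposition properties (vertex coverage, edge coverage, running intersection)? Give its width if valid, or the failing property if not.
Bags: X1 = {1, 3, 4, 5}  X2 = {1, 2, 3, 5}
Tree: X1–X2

Checking the three conditions: (i) the bags cover all of {1, 2, 3, 4, 5}; (ii) for each edge, some bag contains both endpoints; (iii) the bags containing any fixed vertex form a subtree. All hold, so the decomposition is valid with width 4 − 1 = 3.

Yes; width 3.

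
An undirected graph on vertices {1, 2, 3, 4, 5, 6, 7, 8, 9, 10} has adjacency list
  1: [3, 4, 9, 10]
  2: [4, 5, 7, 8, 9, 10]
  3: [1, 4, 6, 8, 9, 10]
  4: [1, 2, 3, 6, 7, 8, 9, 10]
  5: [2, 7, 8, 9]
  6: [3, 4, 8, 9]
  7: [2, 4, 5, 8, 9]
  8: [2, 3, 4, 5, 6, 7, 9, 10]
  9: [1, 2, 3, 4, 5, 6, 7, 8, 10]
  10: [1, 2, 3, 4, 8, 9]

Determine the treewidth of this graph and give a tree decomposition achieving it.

Treewidth 4.
Bags: B1 = {2, 4, 8, 9, 10}  B2 = {3, 4, 8, 9, 10}  B3 = {1, 3, 4, 9, 10}  B4 = {3, 4, 6, 8, 9}  B5 = {2, 4, 7, 8, 9}  B6 = {2, 5, 7, 8, 9}
Tree: B1–B2, B2–B3, B2–B4, B1–B5, B5–B6

Every bag has size at most 5, so the width is 5 − 1 = 4 and tw(G) ≤ 4. On the other hand G contains the 5-clique {2, 4, 8, 9, 10}. A clique must lie in a single bag of any decomposition, so no decomposition can have width below 4. Therefore the treewidth is 4.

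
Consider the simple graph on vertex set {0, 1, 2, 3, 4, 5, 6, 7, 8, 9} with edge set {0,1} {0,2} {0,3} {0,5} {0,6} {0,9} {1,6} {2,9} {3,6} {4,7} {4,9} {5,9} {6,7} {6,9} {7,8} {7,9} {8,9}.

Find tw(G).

A width-2 tree decomposition is:
Bags: B1 = {0, 1, 6}  B2 = {0, 6, 9}  B3 = {0, 3, 6}  B4 = {6, 7, 9}  B5 = {0, 5, 9}  B6 = {4, 7, 9}  B7 = {0, 2, 9}  B8 = {7, 8, 9}
Tree: B1–B2, B2–B3, B2–B4, B2–B5, B4–B6, B2–B7, B4–B8
Each bag holds 3 vertices, so the decomposition has width 2, which upper-bounds the treewidth. Conversely, {0, 1, 6} is a clique of size 3, and the vertices of any clique must share a bag in every tree decomposition; so some bag has ≥ 3 vertices and tw(G) ≥ 2. Combining the bounds, tw(G) = 2.

2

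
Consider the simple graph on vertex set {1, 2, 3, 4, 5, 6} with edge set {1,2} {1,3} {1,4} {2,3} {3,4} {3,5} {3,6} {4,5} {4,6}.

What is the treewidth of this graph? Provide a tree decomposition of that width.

Treewidth 2.
One optimal decomposition is:
Bags: B1 = {1, 3, 4}  B2 = {3, 4, 5}  B3 = {1, 2, 3}  B4 = {3, 4, 6}
Tree: B1–B2, B1–B3, B2–B4

Each bag holds 3 vertices, so the decomposition has width 2, which upper-bounds the treewidth. Conversely, {1, 2, 3} is a clique of size 3, and the vertices of any clique must share a bag in every tree decomposition; so some bag has ≥ 3 vertices and tw(G) ≥ 2. Hence tw(G) = 2 exactly.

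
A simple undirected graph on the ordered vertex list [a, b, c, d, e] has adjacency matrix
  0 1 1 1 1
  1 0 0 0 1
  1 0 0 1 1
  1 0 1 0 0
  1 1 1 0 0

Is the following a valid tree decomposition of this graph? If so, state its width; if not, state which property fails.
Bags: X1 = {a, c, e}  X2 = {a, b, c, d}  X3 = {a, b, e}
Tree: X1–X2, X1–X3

No — bags containing vertex b are not connected in the tree.

A tree decomposition must satisfy three properties: every vertex lies in some bag; for every edge, both endpoints lie together in some bag; and for every vertex, the bags containing it form a connected subtree. Here bags containing vertex b are not connected in the tree, so the decomposition is invalid.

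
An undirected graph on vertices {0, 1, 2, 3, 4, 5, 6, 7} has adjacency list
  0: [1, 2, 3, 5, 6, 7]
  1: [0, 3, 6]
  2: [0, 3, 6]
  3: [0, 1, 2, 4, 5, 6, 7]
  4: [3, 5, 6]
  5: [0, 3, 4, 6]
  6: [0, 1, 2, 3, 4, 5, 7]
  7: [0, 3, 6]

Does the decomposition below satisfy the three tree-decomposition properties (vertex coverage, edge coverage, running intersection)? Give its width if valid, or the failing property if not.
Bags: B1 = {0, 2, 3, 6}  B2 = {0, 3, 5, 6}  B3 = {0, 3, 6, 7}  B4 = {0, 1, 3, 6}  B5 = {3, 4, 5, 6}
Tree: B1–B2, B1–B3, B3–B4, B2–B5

Every vertex of G appears in some bag (union = {0, 1, 2, 3, 4, 5, 6, 7}); every edge is covered by a bag; and for each vertex v the set of bags containing v is connected in the bag tree. The decomposition is therefore valid. The largest bag has 4 vertices, so the width is 3.

Yes; width 3.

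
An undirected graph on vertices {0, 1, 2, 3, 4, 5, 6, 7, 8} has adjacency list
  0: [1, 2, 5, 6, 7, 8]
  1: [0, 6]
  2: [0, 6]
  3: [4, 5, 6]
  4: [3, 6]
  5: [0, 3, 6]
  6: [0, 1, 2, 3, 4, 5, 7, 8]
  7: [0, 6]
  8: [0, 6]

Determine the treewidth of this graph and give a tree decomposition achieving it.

Treewidth 2.
One optimal decomposition is:
Bags: B1 = {0, 1, 6}  B2 = {0, 5, 6}  B3 = {0, 6, 8}  B4 = {3, 5, 6}  B5 = {0, 6, 7}  B6 = {3, 4, 6}  B7 = {0, 2, 6}
Tree: B1–B2, B1–B3, B2–B4, B1–B5, B4–B6, B1–B7

Each bag holds 3 vertices, so the decomposition has width 2, which upper-bounds the treewidth. Conversely, {0, 1, 6} is a clique of size 3, and the vertices of any clique must share a bag in every tree decomposition; so some bag has ≥ 3 vertices and tw(G) ≥ 2. The upper and lower bounds meet at 2, so that is the treewidth.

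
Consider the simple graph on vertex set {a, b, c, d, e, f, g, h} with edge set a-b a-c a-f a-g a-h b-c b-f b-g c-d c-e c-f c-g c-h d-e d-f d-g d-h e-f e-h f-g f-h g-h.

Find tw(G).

4

A width-4 tree decomposition is:
Bags: B1 = {c, d, e, f, h}  B2 = {c, d, f, g, h}  B3 = {a, c, f, g, h}  B4 = {a, b, c, f, g}
Tree: B1–B2, B2–B3, B3–B4
Each bag holds 5 vertices, so the decomposition has width 4, which upper-bounds the treewidth. For the lower bound, the 5 vertices {c, d, f, g, h} are pairwise adjacent, and any tree decomposition puts a clique entirely inside one bag — forcing width ≥ 4. Combining the bounds, tw(G) = 4.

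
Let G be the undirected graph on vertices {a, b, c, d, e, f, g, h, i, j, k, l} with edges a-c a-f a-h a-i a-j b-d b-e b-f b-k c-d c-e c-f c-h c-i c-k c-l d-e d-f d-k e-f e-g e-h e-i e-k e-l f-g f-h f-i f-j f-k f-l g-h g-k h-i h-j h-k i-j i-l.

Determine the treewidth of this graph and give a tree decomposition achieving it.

Treewidth 4.
One such decomposition:
Bags: B1 = {c, e, f, h, k}  B2 = {c, e, f, h, i}  B3 = {c, d, e, f, k}  B4 = {b, d, e, f, k}  B5 = {a, c, f, h, i}  B6 = {a, f, h, i, j}  B7 = {c, e, f, i, l}  B8 = {e, f, g, h, k}
Tree: B1–B2, B1–B3, B3–B4, B2–B5, B5–B6, B2–B7, B1–B8

The largest bag has 5 vertices, giving width 4; this decomposition certifies tw(G) ≤ 4. For the lower bound, the 5 vertices {a, f, h, i, j} are pairwise adjacent, and any tree decomposition puts a clique entirely inside one bag — forcing width ≥ 4. Therefore the treewidth is 4.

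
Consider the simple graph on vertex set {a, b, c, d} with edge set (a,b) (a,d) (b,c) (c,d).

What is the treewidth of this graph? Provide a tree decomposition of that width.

Each bag holds 3 vertices, so the decomposition has width 2, which upper-bounds the treewidth. For the lower bound, G contains the cycle b–c–d–a–b, so G is not a forest; only forests have treewidth ≤ 1, hence tw(G) ≥ 2. The upper and lower bounds meet at 2, so that is the treewidth.

Treewidth 2.
One such decomposition:
Bags: B1 = {b, c, d}  B2 = {a, b, d}
Tree: B1–B2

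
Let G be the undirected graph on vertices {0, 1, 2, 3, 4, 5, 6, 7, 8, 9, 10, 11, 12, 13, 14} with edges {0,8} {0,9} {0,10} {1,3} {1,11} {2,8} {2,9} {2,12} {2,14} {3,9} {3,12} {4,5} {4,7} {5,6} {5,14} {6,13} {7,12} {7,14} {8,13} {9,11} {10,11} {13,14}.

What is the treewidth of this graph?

3

A width-3 tree decomposition is:
Bags: B1 = {4, 5, 6, 13}  B2 = {4, 5, 13, 14}  B3 = {4, 7, 13, 14}  B4 = {7, 8, 13, 14}  B5 = {2, 7, 8, 14}  B6 = {2, 7, 8, 12}  B7 = {0, 2, 8, 12}  B8 = {0, 2, 9, 12}  B9 = {0, 3, 9, 12}  B10 = {0, 3, 9, 10}  B11 = {3, 9, 10, 11}  B12 = {1, 3, 10, 11}
Tree: B1–B2, B2–B3, B3–B4, B4–B5, B5–B6, B6–B7, B7–B8, B8–B9, B9–B10, B10–B11, B11–B12
The largest bag has 4 vertices, giving width 3; this decomposition certifies tw(G) ≤ 3. For the lower bound: the 4 vertex sets {4,5,6}, {13}, {14}, {2,7,8,12} are disjoint, each induces a connected subgraph, and every pair is joined by at least one edge of G. Contracting each set to a single vertex therefore yields K_{4} as a minor, and since treewidth is minor-monotone, tw(G) ≥ tw(K_{4}) = 3. Combining the bounds, tw(G) = 3.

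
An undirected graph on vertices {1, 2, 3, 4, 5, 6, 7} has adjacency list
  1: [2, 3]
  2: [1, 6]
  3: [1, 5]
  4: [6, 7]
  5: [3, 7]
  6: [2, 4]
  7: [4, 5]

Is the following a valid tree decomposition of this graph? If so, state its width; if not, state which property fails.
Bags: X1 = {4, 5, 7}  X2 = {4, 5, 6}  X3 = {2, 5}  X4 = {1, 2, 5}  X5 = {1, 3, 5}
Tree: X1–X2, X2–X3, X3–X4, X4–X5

A tree decomposition must satisfy three properties: every vertex lies in some bag; for every edge, both endpoints lie together in some bag; and for every vertex, the bags containing it form a connected subtree. Here edge (6,2) lies in no bag, so the decomposition is invalid.

No — edge (6,2) lies in no bag.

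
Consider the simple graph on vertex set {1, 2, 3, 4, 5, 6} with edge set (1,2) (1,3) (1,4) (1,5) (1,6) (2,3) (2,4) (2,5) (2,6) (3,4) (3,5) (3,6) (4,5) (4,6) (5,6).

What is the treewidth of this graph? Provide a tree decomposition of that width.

A single bag containing all 6 vertices is trivially a valid decomposition of width 5. Conversely, {1, 2, 3, 4, 5, 6} is a clique of size 6, and the vertices of any clique must share a bag in every tree decomposition; so some bag has ≥ 6 vertices and tw(G) ≥ 5. Combining the bounds, tw(G) = 5.

Treewidth 5.
Bags: B1 = {1, 2, 3, 4, 5, 6}
Tree: (single bag)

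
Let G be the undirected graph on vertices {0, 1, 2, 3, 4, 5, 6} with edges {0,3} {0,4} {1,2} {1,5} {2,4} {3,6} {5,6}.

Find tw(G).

A width-2 tree decomposition is:
Bags: B1 = {0, 3, 6}  B2 = {0, 5, 6}  B3 = {0, 1, 5}  B4 = {0, 1, 2}  B5 = {0, 2, 4}
Tree: B1–B2, B2–B3, B3–B4, B4–B5
Every bag has size at most 3, so the width is 3 − 1 = 2 and tw(G) ≤ 2. For the lower bound, G contains the cycle 0–3–6–5–1–2–4–0, so G is not a forest; only forests have treewidth ≤ 1, hence tw(G) ≥ 2. The upper and lower bounds meet at 2, so that is the treewidth.

2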